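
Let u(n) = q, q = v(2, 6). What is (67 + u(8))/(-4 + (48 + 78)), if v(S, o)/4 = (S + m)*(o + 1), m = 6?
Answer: 291/122 ≈ 2.3852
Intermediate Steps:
v(S, o) = 4*(1 + o)*(6 + S) (v(S, o) = 4*((S + 6)*(o + 1)) = 4*((6 + S)*(1 + o)) = 4*((1 + o)*(6 + S)) = 4*(1 + o)*(6 + S))
q = 224 (q = 24 + 4*2 + 24*6 + 4*2*6 = 24 + 8 + 144 + 48 = 224)
u(n) = 224
(67 + u(8))/(-4 + (48 + 78)) = (67 + 224)/(-4 + (48 + 78)) = 291/(-4 + 126) = 291/122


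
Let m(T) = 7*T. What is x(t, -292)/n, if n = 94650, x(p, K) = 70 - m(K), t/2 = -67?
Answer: 1057/47325 ≈ 0.022335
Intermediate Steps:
t = -134 (t = 2*(-67) = -134)
x(p, K) = 70 - 7*K
x(t, -292)/n = (70 - 7*(-292))/94650 = (70 + 2044)*(1/94650) = 2114*(1/94650) = 1057/47325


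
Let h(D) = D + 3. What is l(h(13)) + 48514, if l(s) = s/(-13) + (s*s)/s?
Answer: 630874/13 ≈ 48529.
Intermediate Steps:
h(D) = 3 + D
l(s) = 12*s/13 (l(s) = s*(-1/13) + s**2/s = -s/13 + s = 12*s/13)
l(h(13)) + 48514 = 12*(3 + 13)/13 + 48514 = (12/13)*16 + 48514 = 192/13 + 48514 = 630874/13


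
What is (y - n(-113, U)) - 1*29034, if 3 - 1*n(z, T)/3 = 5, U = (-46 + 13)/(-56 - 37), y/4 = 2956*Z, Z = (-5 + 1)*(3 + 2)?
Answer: -265508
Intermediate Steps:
Z = -20 (Z = -4*5 = -20)
y = -236480 (y = 4*(2956*(-20)) = 4*(-59120) = -236480)
U = 11/31 (U = -33/(-93) = -33*(-1/93) = 11/31 ≈ 0.35484)
n(z, T) = -6 (n(z, T) = 9 - 3*5 = 9 - 15 = -6)
(y - n(-113, U)) - 1*29034 = (-236480 - 1*(-6)) - 1*29034 = (-236480 + 6) - 29034 = -236474 - 29034 = -265508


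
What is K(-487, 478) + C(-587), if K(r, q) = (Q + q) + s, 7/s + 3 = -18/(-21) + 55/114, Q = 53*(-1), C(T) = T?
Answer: -220236/1325 ≈ -166.22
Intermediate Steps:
Q = -53
s = -5586/1325 (s = 7/(-3 + (-18/(-21) + 55/114)) = 7/(-3 + (-18*(-1/21) + 55*(1/114))) = 7/(-3 + (6/7 + 55/114)) = 7/(-3 + 1069/798) = 7/(-1325/798) = 7*(-798/1325) = -5586/1325 ≈ -4.2159)
K(r, q) = -75811/1325 + q (K(r, q) = (-53 + q) - 5586/1325 = -75811/1325 + q)
K(-487, 478) + C(-587) = (-75811/1325 + 478) - 587 = 557539/1325 - 587 = -220236/1325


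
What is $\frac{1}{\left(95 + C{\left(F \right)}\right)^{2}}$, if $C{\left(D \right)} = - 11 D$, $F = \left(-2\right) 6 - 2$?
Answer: $\frac{1}{62001} \approx 1.6129 \cdot 10^{-5}$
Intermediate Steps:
$F = -14$ ($F = -12 - 2 = -14$)
$\frac{1}{\left(95 + C{\left(F \right)}\right)^{2}} = \frac{1}{\left(95 - -154\right)^{2}} = \frac{1}{\left(95 + 154\right)^{2}} = \frac{1}{249^{2}} = \frac{1}{62001}$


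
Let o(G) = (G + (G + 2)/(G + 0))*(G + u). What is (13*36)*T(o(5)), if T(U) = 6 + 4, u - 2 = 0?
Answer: 4680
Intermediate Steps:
u = 2 (u = 2 + 0 = 2)
o(G) = (2 + G)*(G + (2 + G)/G) (o(G) = (G + (G + 2)/(G + 0))*(G + 2) = (G + (2 + G)/G)*(2 + G) = (2 + G)*(G + (2 + G)/G))
T(U) = 10
(13*36)*T(o(5)) = (13*36)*10 = 468*10 = 4680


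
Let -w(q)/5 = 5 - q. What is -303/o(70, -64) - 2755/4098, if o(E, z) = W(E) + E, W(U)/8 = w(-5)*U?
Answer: -6308788/9538095 ≈ -0.66143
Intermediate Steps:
w(q) = -25 + 5*q (w(q) = -5*(5 - q) = -25 + 5*q)
W(U) = -400*U (W(U) = 8*((-25 + 5*(-5))*U) = 8*((-25 - 25)*U) = 8*(-50*U) = -400*U)
o(E, z) = -399*E (o(E, z) = -400*E + E = -399*E)
-303/o(70, -64) - 2755/4098 = -303/((-399*70)) - 2755/4098 = -303/(-27930) - 2755*1/4098 = -303*(-1/27930) - 2755/4098 = 101/9310 - 2755/4098 = -6308788/9538095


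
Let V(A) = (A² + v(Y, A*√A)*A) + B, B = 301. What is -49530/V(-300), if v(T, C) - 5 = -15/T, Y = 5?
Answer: -49530/89701 ≈ -0.55217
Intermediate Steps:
v(T, C) = 5 - 15/T
V(A) = 301 + A² + 2*A (V(A) = (A² + (5 - 15/5)*A) + 301 = (A² + (5 - 15*⅕)*A) + 301 = (A² + (5 - 3)*A) + 301 = (A² + 2*A) + 301 = 301 + A² + 2*A)
-49530/V(-300) = -49530/(301 + (-300)² + 2*(-300)) = -49530/(301 + 90000 - 600) = -49530/89701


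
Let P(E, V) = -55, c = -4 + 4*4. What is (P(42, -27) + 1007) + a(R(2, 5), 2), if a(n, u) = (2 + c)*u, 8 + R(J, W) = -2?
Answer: 980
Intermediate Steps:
c = 12 (c = -4 + 16 = 12)
R(J, W) = -10 (R(J, W) = -8 - 2 = -10)
a(n, u) = 14*u (a(n, u) = (2 + 12)*u = 14*u)
(P(42, -27) + 1007) + a(R(2, 5), 2) = (-55 + 1007) + 14*2 = 952 + 28 = 980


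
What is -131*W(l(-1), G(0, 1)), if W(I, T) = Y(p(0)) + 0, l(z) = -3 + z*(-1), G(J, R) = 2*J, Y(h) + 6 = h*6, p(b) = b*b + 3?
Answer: -1572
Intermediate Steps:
p(b) = 3 + b**2 (p(b) = b**2 + 3 = 3 + b**2)
Y(h) = -6 + 6*h (Y(h) = -6 + h*6 = -6 + 6*h)
l(z) = -3 - z
W(I, T) = 12 (W(I, T) = (-6 + 6*(3 + 0**2)) + 0 = (-6 + 6*(3 + 0)) + 0 = (-6 + 6*3) + 0 = (-6 + 18) + 0 = 12 + 0 = 12)
-131*W(l(-1), G(0, 1)) = -131*12 = -1572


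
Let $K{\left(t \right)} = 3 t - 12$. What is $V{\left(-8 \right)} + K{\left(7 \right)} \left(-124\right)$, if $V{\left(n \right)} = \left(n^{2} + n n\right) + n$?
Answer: $-996$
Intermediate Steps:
$K{\left(t \right)} = -12 + 3 t$
$V{\left(n \right)} = n + 2 n^{2}$ ($V{\left(n \right)} = \left(n^{2} + n^{2}\right) + n = 2 n^{2} + n = n + 2 n^{2}$)
$V{\left(-8 \right)} + K{\left(7 \right)} \left(-124\right) = - 8 \left(1 + 2 \left(-8\right)\right) + \left(-12 + 3 \cdot 7\right) \left(-124\right) = - 8 \left(1 - 16\right) + \left(-12 + 21\right) \left(-124\right) = \left(-8\right) \left(-15\right) + 9 \left(-124\right) = 120 - 1116 = -996$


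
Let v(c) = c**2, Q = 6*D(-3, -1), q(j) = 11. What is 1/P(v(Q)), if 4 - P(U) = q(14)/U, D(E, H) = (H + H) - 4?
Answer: 1296/5173 ≈ 0.25053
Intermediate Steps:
D(E, H) = -4 + 2*H (D(E, H) = 2*H - 4 = -4 + 2*H)
Q = -36 (Q = 6*(-4 + 2*(-1)) = 6*(-4 - 2) = 6*(-6) = -36)
P(U) = 4 - 11/U
1/P(v(Q)) = 1/(4 - 11/((-36)**2)) = 1/(4 - 11/1296) = 1/(5173/1296) = 1296/5173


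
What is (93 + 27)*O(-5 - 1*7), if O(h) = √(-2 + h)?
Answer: 120*I*√14 ≈ 449.0*I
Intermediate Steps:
(93 + 27)*O(-5 - 1*7) = (93 + 27)*√(-2 + (-5 - 1*7)) = 120*√(-2 + (-5 - 7)) = 120*√(-2 - 12) = 120*√(-14) = 120*(I*√14) = 120*I*√14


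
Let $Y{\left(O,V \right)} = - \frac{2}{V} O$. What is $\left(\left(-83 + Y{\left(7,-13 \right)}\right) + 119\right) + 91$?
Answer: $\frac{1665}{13} \approx 128.08$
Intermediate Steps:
$Y{\left(O,V \right)} = - \frac{2 O}{V}$
$\left(\left(-83 + Y{\left(7,-13 \right)}\right) + 119\right) + 91 = \left(\left(-83 - \frac{14}{-13}\right) + 119\right) + 91 = \left(\left(-83 - 14 \left(- \frac{1}{13}\right)\right) + 119\right) + 91 = \left(\left(-83 + \frac{14}{13}\right) + 119\right) + 91 = \left(- \frac{1065}{13} + 119\right) + 91 = \frac{482}{13} + 91 = \frac{1665}{13}$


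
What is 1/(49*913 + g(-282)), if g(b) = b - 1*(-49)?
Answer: 1/44504 ≈ 2.2470e-5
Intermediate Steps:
g(b) = 49 + b (g(b) = b + 49 = 49 + b)
1/(49*913 + g(-282)) = 1/(49*913 + (49 - 282)) = 1/(44737 - 233) = 1/44504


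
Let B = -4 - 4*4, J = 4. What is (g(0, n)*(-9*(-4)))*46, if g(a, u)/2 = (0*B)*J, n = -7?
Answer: 0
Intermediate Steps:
B = -20 (B = -4 - 1*16 = -4 - 16 = -20)
g(a, u) = 0 (g(a, u) = 2*((0*(-20))*4) = 2*(0*4) = 2*0 = 0)
(g(0, n)*(-9*(-4)))*46 = (0*(-9*(-4)))*46 = (0*(-3*(-12)))*46 = (0*36)*46 = 0*46 = 0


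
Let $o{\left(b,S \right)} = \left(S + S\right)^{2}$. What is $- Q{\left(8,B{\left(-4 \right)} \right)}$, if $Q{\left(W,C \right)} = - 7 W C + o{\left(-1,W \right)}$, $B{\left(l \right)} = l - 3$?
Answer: $-648$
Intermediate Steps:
$B{\left(l \right)} = -3 + l$ ($B{\left(l \right)} = l - 3 = -3 + l$)
$o{\left(b,S \right)} = 4 S^{2}$ ($o{\left(b,S \right)} = \left(2 S\right)^{2} = 4 S^{2}$)
$Q{\left(W,C \right)} = 4 W^{2} - 7 C W$ ($Q{\left(W,C \right)} = - 7 W C + 4 W^{2} = - 7 C W + 4 W^{2} = 4 W^{2} - 7 C W$)
$- Q{\left(8,B{\left(-4 \right)} \right)} = - 8 \left(- 7 \left(-3 - 4\right) + 4 \cdot 8\right) = - 8 \left(\left(-7\right) \left(-7\right) + 32\right) = - 8 \left(49 + 32\right) = - 8 \cdot 81 = \left(-1\right) 648 = -648$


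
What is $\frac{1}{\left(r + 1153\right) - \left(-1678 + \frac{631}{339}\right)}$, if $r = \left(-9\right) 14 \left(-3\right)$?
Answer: $\frac{339}{1087220} \approx 0.0003118$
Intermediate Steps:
$r = 378$ ($r = \left(-126\right) \left(-3\right) = 378$)
$\frac{1}{\left(r + 1153\right) - \left(-1678 + \frac{631}{339}\right)} = \frac{1}{\left(378 + 1153\right) - \left(-1678 + \frac{631}{339}\right)} = \frac{1}{1531 + \left(\left(-631\right) \frac{1}{339} + 1678\right)} = \frac{1}{1531 + \left(- \frac{631}{339} + 1678\right)} = \frac{1}{1531 + \frac{568211}{339}} = \frac{1}{\frac{1087220}{339}} = \frac{339}{1087220}$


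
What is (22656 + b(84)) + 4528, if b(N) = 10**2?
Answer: 27284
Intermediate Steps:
b(N) = 100
(22656 + b(84)) + 4528 = (22656 + 100) + 4528 = 22756 + 4528 = 27284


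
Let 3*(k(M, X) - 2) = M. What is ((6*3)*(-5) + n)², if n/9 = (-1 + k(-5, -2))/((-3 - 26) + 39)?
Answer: 205209/25 ≈ 8208.4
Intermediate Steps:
k(M, X) = 2 + M/3
n = -⅗ (n = 9*((-1 + (2 + (⅓)*(-5)))/((-3 - 26) + 39)) = 9*((-1 + (2 - 5/3))/(-29 + 39)) = 9*((-1 + ⅓)/10) = 9*(-⅔*⅒) = 9*(-1/15) = -⅗ ≈ -0.60000)
((6*3)*(-5) + n)² = ((6*3)*(-5) - ⅗)² = (18*(-5) - ⅗)² = (-90 - ⅗)² = (-453/5)² = 205209/25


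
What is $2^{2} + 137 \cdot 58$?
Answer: $7950$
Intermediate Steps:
$2^{2} + 137 \cdot 58 = 4 + 7946 = 7950$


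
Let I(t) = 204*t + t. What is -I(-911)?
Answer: 186755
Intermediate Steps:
I(t) = 205*t
-I(-911) = -205*(-911) = -1*(-186755) = 186755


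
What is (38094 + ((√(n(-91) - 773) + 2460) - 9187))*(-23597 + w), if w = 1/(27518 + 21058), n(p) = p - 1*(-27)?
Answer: -35954356969657/48576 - 1146247871*I*√93/16192 ≈ -7.4017e+8 - 6.8268e+5*I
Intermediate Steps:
n(p) = 27 + p (n(p) = p + 27 = 27 + p)
w = 1/48576 ≈ 2.0586e-5
(38094 + ((√(n(-91) - 773) + 2460) - 9187))*(-23597 + w) = (38094 + ((√((27 - 91) - 773) + 2460) - 9187))*(-23597 + 1/48576) = (38094 + ((√(-64 - 773) + 2460) - 9187))*(-1146247871/48576) = (38094 + ((√(-837) + 2460) - 9187))*(-1146247871/48576) = (38094 + ((3*I*√93 + 2460) - 9187))*(-1146247871/48576) = (38094 + ((2460 + 3*I*√93) - 9187))*(-1146247871/48576) = (38094 + (-6727 + 3*I*√93))*(-1146247871/48576) = (31367 + 3*I*√93)*(-1146247871/48576) = -35954356969657/48576 - 1146247871*I*√93/16192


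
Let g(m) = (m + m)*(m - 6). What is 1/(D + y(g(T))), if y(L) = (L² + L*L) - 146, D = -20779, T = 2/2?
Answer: -1/20725 ≈ -4.8251e-5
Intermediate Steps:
T = 1 (T = 2*(½) = 1)
g(m) = 2*m*(-6 + m) (g(m) = (2*m)*(-6 + m) = 2*m*(-6 + m))
y(L) = -146 + 2*L² (y(L) = (L² + L²) - 146 = 2*L² - 146 = -146 + 2*L²)
1/(D + y(g(T))) = 1/(-20779 + (-146 + 2*(2*1*(-6 + 1))²)) = 1/(-20779 + (-146 + 2*(2*1*(-5))²)) = 1/(-20779 + (-146 + 2*(-10)²)) = 1/(-20779 + (-146 + 2*100)) = 1/(-20779 + (-146 + 200)) = 1/(-20779 + 54) = 1/(-20725) = -1/20725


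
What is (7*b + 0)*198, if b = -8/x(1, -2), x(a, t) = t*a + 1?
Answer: 11088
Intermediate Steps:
x(a, t) = 1 + a*t (x(a, t) = a*t + 1 = 1 + a*t)
b = 8 (b = -8/(1 + 1*(-2)) = -8/(1 - 2) = -8/(-1) = -8*(-1) = 8)
(7*b + 0)*198 = (7*8 + 0)*198 = (56 + 0)*198 = 56*198 = 11088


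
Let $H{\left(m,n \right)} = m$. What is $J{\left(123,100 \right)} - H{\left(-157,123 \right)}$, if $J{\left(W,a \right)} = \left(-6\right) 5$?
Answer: $127$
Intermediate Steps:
$J{\left(W,a \right)} = -30$
$J{\left(123,100 \right)} - H{\left(-157,123 \right)} = -30 - -157 = -30 + 157 = 127$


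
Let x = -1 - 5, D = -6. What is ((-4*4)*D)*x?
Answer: -576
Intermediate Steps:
x = -6
((-4*4)*D)*x = (-4*4*(-6))*(-6) = -16*(-6)*(-6) = 96*(-6) = -576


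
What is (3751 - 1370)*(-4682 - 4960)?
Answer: -22957602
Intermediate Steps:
(3751 - 1370)*(-4682 - 4960) = 2381*(-9642) = -22957602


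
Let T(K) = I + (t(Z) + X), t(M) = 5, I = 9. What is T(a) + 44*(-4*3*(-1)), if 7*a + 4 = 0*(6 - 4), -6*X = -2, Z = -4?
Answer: 1627/3 ≈ 542.33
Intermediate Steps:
X = ⅓ (X = -⅙*(-2) = ⅓ ≈ 0.33333)
a = -4/7 (a = -4/7 + (0*(6 - 4))/7 = -4/7 + (0*2)/7 = -4/7 + (⅐)*0 = -4/7 + 0 = -4/7 ≈ -0.57143)
T(K) = 43/3 (T(K) = 9 + (5 + ⅓) = 9 + 16/3 = 43/3)
T(a) + 44*(-4*3*(-1)) = 43/3 + 44*(-4*3*(-1)) = 43/3 + 44*(-12*(-1)) = 43/3 + 44*12 = 43/3 + 528 = 1627/3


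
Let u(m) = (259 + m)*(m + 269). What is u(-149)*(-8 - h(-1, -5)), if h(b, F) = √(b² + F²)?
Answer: -105600 - 13200*√26 ≈ -1.7291e+5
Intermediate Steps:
u(m) = (259 + m)*(269 + m)
h(b, F) = √(F² + b²)
u(-149)*(-8 - h(-1, -5)) = (69671 + (-149)² + 528*(-149))*(-8 - √((-5)² + (-1)²)) = (69671 + 22201 - 78672)*(-8 - √(25 + 1)) = 13200*(-8 - √26) = -105600 - 13200*√26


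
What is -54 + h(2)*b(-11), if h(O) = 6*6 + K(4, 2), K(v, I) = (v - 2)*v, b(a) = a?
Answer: -538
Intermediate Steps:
K(v, I) = v*(-2 + v) (K(v, I) = (-2 + v)*v = v*(-2 + v))
h(O) = 44 (h(O) = 6*6 + 4*(-2 + 4) = 36 + 4*2 = 36 + 8 = 44)
-54 + h(2)*b(-11) = -54 + 44*(-11) = -54 - 484 = -538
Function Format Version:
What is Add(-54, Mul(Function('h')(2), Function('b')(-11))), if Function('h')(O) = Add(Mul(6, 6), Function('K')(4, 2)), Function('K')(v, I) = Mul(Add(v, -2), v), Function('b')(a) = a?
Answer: -538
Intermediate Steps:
Function('K')(v, I) = Mul(v, Add(-2, v)) (Function('K')(v, I) = Mul(Add(-2, v), v) = Mul(v, Add(-2, v)))
Function('h')(O) = 44 (Function('h')(O) = Add(Mul(6, 6), Mul(4, Add(-2, 4))) = Add(36, Mul(4, 2)) = Add(36, 8) = 44)
Add(-54, Mul(Function('h')(2), Function('b')(-11))) = Add(-54, Mul(44, -11)) = Add(-54, -484) = -538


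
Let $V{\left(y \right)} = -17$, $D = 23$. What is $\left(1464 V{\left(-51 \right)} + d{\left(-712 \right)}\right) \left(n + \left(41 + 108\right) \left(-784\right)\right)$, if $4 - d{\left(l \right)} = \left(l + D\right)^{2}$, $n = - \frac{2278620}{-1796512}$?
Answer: $\frac{26211659813616765}{449128} \approx 5.8361 \cdot 10^{10}$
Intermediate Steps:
$n = \frac{569655}{449128}$ ($n = \left(-2278620\right) \left(- \frac{1}{1796512}\right) = \frac{569655}{449128} \approx 1.2684$)
$d{\left(l \right)} = 4 - \left(23 + l\right)^{2}$ ($d{\left(l \right)} = 4 - \left(l + 23\right)^{2} = 4 - \left(23 + l\right)^{2}$)
$\left(1464 V{\left(-51 \right)} + d{\left(-712 \right)}\right) \left(n + \left(41 + 108\right) \left(-784\right)\right) = \left(1464 \left(-17\right) + \left(4 - \left(23 - 712\right)^{2}\right)\right) \left(\frac{569655}{449128} + \left(41 + 108\right) \left(-784\right)\right) = \left(-24888 + \left(4 - \left(-689\right)^{2}\right)\right) \left(\frac{569655}{449128} + 149 \left(-784\right)\right) = \left(-24888 + \left(4 - 474721\right)\right) \left(\frac{569655}{449128} - 116816\right) = \left(-24888 + \left(4 - 474721\right)\right) \left(- \frac{52464766793}{449128}\right) = \left(-24888 - 474717\right) \left(- \frac{52464766793}{449128}\right) = \left(-499605\right) \left(- \frac{52464766793}{449128}\right) = \frac{26211659813616765}{449128}$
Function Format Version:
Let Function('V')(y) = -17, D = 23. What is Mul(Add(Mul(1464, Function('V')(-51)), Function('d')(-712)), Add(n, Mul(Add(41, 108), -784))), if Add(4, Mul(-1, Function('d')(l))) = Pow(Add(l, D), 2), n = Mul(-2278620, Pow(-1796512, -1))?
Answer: Rational(26211659813616765, 449128) ≈ 5.8361e+10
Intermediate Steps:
n = Rational(569655, 449128) (n = Mul(-2278620, Rational(-1, 1796512)) = Rational(569655, 449128) ≈ 1.2684)
Function('d')(l) = Add(4, Mul(-1, Pow(Add(23, l), 2))) (Function('d')(l) = Add(4, Mul(-1, Pow(Add(l, 23), 2))) = Add(4, Mul(-1, Pow(Add(23, l), 2))))
Mul(Add(Mul(1464, Function('V')(-51)), Function('d')(-712)), Add(n, Mul(Add(41, 108), -784))) = Mul(Add(Mul(1464, -17), Add(4, Mul(-1, Pow(Add(23, -712), 2)))), Add(Rational(569655, 449128), Mul(Add(41, 108), -784))) = Mul(Add(-24888, Add(4, Mul(-1, Pow(-689, 2)))), Add(Rational(569655, 449128), Mul(149, -784))) = Mul(Add(-24888, Add(4, Mul(-1, 474721))), Add(Rational(569655, 449128), -116816)) = Mul(Add(-24888, Add(4, -474721)), Rational(-52464766793, 449128)) = Mul(Add(-24888, -474717), Rational(-52464766793, 449128)) = Mul(-499605, Rational(-52464766793, 449128)) = Rational(26211659813616765, 449128)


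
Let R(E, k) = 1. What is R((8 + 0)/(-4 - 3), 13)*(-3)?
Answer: -3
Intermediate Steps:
R((8 + 0)/(-4 - 3), 13)*(-3) = 1*(-3) = -3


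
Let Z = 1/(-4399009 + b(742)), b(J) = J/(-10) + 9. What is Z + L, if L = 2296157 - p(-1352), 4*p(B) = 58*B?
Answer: 50936022342326/21995371 ≈ 2.3158e+6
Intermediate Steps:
p(B) = 29*B/2 (p(B) = (58*B)/4 = 29*B/2)
b(J) = 9 - J/10 (b(J) = -J/10 + 9 = 9 - J/10)
L = 2315761 (L = 2296157 - 29*(-1352)/2 = 2296157 - 1*(-19604) = 2296157 + 19604 = 2315761)
Z = -5/21995371 (Z = 1/(-4399009 + (9 - 1/10*742)) = 1/(-4399009 + (9 - 371/5)) = 1/(-4399009 - 326/5) = 1/(-21995371/5) = -5/21995371 ≈ -2.2732e-7)
Z + L = -5/21995371 + 2315761 = 50936022342326/21995371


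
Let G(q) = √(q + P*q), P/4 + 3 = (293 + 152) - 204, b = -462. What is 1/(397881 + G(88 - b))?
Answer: 36171/14391706001 - 5*√20966/158308766011 ≈ 2.5088e-6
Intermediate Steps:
P = 952 (P = -12 + 4*((293 + 152) - 204) = -12 + 4*(445 - 204) = -12 + 4*241 = -12 + 964 = 952)
G(q) = √953*√q (G(q) = √(q + 952*q) = √(953*q) = √953*√q)
1/(397881 + G(88 - b)) = 1/(397881 + √953*√(88 - 1*(-462))) = 1/(397881 + √953*√(88 + 462)) = 1/(397881 + √953*√550) = 1/(397881 + √953*(5*√22)) = 1/(397881 + 5*√20966)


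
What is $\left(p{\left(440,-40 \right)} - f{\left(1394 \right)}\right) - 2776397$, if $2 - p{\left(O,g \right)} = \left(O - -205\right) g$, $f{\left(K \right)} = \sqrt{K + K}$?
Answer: $-2750595 - 2 \sqrt{697} \approx -2.7506 \cdot 10^{6}$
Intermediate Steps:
$f{\left(K \right)} = \sqrt{2} \sqrt{K}$ ($f{\left(K \right)} = \sqrt{2 K} = \sqrt{2} \sqrt{K}$)
$p{\left(O,g \right)} = 2 - g \left(205 + O\right)$ ($p{\left(O,g \right)} = 2 - \left(O - -205\right) g = 2 - \left(O + 205\right) g = 2 - \left(205 + O\right) g = 2 - g \left(205 + O\right)$)
$\left(p{\left(440,-40 \right)} - f{\left(1394 \right)}\right) - 2776397 = \left(\left(2 - -8200 - 440 \left(-40\right)\right) - \sqrt{2} \sqrt{1394}\right) - 2776397 = \left(\left(2 + 8200 + 17600\right) - 2 \sqrt{697}\right) - 2776397 = \left(25802 - 2 \sqrt{697}\right) - 2776397 = -2750595 - 2 \sqrt{697}$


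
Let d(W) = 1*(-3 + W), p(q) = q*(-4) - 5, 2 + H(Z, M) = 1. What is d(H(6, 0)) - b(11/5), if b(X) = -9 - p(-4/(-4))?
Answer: -4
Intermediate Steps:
H(Z, M) = -1 (H(Z, M) = -2 + 1 = -1)
p(q) = -5 - 4*q (p(q) = -4*q - 5 = -5 - 4*q)
b(X) = 0 (b(X) = -9 - (-5 - (-16)/(-4)) = -9 - (-5 - (-16)*(-1)/4) = -9 - (-5 - 4*1) = -9 - (-5 - 4) = -9 - 1*(-9) = -9 + 9 = 0)
d(W) = -3 + W
d(H(6, 0)) - b(11/5) = (-3 - 1) - 1*0 = -4 + 0 = -4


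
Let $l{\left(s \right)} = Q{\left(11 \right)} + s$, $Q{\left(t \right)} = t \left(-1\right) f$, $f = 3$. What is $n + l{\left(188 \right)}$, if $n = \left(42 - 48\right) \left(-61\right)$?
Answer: $521$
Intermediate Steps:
$n = 366$ ($n = \left(42 - 48\right) \left(-61\right) = \left(-6\right) \left(-61\right) = 366$)
$Q{\left(t \right)} = - 3 t$ ($Q{\left(t \right)} = t \left(-1\right) 3 = - t 3 = - 3 t$)
$l{\left(s \right)} = -33 + s$ ($l{\left(s \right)} = \left(-3\right) 11 + s = -33 + s$)
$n + l{\left(188 \right)} = 366 + \left(-33 + 188\right) = 366 + 155 = 521$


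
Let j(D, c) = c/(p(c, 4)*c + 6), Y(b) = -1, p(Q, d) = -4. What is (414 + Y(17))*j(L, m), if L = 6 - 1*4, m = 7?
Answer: -2891/22 ≈ -131.41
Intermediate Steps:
L = 2 (L = 6 - 4 = 2)
j(D, c) = c/(6 - 4*c) (j(D, c) = c/(-4*c + 6) = c/(6 - 4*c))
(414 + Y(17))*j(L, m) = (414 - 1)*((½)*7/(3 - 2*7)) = 413*((½)*7/(3 - 14)) = 413*((½)*7/(-11)) = 413*((½)*7*(-1/11)) = 413*(-7/22) = -2891/22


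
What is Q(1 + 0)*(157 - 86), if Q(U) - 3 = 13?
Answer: 1136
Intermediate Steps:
Q(U) = 16 (Q(U) = 3 + 13 = 16)
Q(1 + 0)*(157 - 86) = 16*(157 - 86) = 16*71 = 1136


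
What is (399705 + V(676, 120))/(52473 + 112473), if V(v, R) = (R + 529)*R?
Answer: 159195/54982 ≈ 2.8954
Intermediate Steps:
V(v, R) = R*(529 + R) (V(v, R) = (529 + R)*R = R*(529 + R))
(399705 + V(676, 120))/(52473 + 112473) = (399705 + 120*(529 + 120))/(52473 + 112473) = (399705 + 120*649)/164946 = (399705 + 77880)*(1/164946) = 477585*(1/164946) = 159195/54982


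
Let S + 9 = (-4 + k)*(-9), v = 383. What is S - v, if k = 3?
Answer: -383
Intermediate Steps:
S = 0 (S = -9 + (-4 + 3)*(-9) = -9 - 1*(-9) = -9 + 9 = 0)
S - v = 0 - 1*383 = 0 - 383 = -383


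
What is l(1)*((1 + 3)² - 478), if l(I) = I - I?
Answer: 0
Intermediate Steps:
l(I) = 0
l(1)*((1 + 3)² - 478) = 0*((1 + 3)² - 478) = 0*(4² - 478) = 0*(16 - 478) = 0*(-462) = 0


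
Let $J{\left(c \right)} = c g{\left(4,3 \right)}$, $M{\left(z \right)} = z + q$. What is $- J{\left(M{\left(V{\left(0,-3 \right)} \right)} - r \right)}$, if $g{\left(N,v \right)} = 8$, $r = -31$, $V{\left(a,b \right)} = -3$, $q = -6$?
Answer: $-176$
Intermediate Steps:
$M{\left(z \right)} = -6 + z$ ($M{\left(z \right)} = z - 6 = -6 + z$)
$J{\left(c \right)} = 8 c$ ($J{\left(c \right)} = c 8 = 8 c$)
$- J{\left(M{\left(V{\left(0,-3 \right)} \right)} - r \right)} = - 8 \left(\left(-6 - 3\right) - -31\right) = - 8 \left(-9 + 31\right) = - 8 \cdot 22 = \left(-1\right) 176 = -176$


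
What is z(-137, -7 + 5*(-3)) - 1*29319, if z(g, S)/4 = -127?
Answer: -29827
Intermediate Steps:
z(g, S) = -508 (z(g, S) = 4*(-127) = -508)
z(-137, -7 + 5*(-3)) - 1*29319 = -508 - 1*29319 = -508 - 29319 = -29827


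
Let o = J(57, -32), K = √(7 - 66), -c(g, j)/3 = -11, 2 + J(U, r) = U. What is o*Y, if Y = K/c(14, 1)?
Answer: 5*I*√59/3 ≈ 12.802*I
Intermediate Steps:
J(U, r) = -2 + U
c(g, j) = 33 (c(g, j) = -3*(-11) = 33)
K = I*√59 (K = √(-59) = I*√59 ≈ 7.6811*I)
Y = I*√59/33 (Y = (I*√59)/33 = (I*√59)*(1/33) = I*√59/33 ≈ 0.23276*I)
o = 55 (o = -2 + 57 = 55)
o*Y = 55*(I*√59/33) = 5*I*√59/3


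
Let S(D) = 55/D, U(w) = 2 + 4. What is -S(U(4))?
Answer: -55/6 ≈ -9.1667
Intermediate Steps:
U(w) = 6
-S(U(4)) = -55/6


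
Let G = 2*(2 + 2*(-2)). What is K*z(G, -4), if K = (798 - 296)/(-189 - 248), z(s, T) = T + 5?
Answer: -502/437 ≈ -1.1487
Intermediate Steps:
G = -4 (G = 2*(2 - 4) = 2*(-2) = -4)
z(s, T) = 5 + T
K = -502/437 (K = 502/(-437) = 502*(-1/437) = -502/437 ≈ -1.1487)
K*z(G, -4) = -502*(5 - 4)/437 = -502/437*1 = -502/437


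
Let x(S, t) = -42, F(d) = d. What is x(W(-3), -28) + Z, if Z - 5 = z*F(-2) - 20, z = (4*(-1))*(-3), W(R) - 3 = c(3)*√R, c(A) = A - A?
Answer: -81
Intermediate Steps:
c(A) = 0
W(R) = 3 (W(R) = 3 + 0*√R = 3 + 0 = 3)
z = 12 (z = -4*(-3) = 12)
Z = -39 (Z = 5 + (12*(-2) - 20) = 5 + (-24 - 20) = 5 - 44 = -39)
x(W(-3), -28) + Z = -42 - 39 = -81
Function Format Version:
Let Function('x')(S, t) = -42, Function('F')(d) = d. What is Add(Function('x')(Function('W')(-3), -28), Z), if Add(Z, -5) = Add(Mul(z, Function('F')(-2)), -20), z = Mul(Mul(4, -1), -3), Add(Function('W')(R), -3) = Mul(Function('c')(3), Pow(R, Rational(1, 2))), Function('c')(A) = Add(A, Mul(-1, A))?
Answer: -81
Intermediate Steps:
Function('c')(A) = 0
Function('W')(R) = 3 (Function('W')(R) = Add(3, Mul(0, Pow(R, Rational(1, 2)))) = Add(3, 0) = 3)
z = 12 (z = Mul(-4, -3) = 12)
Z = -39 (Z = Add(5, Add(Mul(12, -2), -20)) = Add(5, Add(-24, -20)) = Add(5, -44) = -39)
Add(Function('x')(Function('W')(-3), -28), Z) = Add(-42, -39) = -81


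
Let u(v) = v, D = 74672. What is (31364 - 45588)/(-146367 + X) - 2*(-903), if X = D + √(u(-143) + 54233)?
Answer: 265259273894/146860541 + 6096*√6010/734302705 ≈ 1806.2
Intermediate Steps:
X = 74672 + 3*√6010 (X = 74672 + √(-143 + 54233) = 74672 + √54090 = 74672 + 3*√6010 ≈ 74905.)
(31364 - 45588)/(-146367 + X) - 2*(-903) = (31364 - 45588)/(-146367 + (74672 + 3*√6010)) - 2*(-903) = -14224/(-71695 + 3*√6010) + 1806 = 1806 - 14224/(-71695 + 3*√6010)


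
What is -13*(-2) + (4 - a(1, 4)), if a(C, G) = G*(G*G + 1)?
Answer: -38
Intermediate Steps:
a(C, G) = G*(1 + G**2) (a(C, G) = G*(G**2 + 1) = G*(1 + G**2))
-13*(-2) + (4 - a(1, 4)) = -13*(-2) + (4 - (4 + 4**3)) = 26 + (4 - (4 + 64)) = 26 + (4 - 1*68) = 26 + (4 - 68) = 26 - 64 = -38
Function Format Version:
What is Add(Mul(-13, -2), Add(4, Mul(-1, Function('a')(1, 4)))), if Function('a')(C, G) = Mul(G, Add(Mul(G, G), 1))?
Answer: -38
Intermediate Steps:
Function('a')(C, G) = Mul(G, Add(1, Pow(G, 2))) (Function('a')(C, G) = Mul(G, Add(Pow(G, 2), 1)) = Mul(G, Add(1, Pow(G, 2))))
Add(Mul(-13, -2), Add(4, Mul(-1, Function('a')(1, 4)))) = Add(Mul(-13, -2), Add(4, Mul(-1, Add(4, Pow(4, 3))))) = Add(26, Add(4, Mul(-1, Add(4, 64)))) = Add(26, Add(4, Mul(-1, 68))) = Add(26, Add(4, -68)) = Add(26, -64) = -38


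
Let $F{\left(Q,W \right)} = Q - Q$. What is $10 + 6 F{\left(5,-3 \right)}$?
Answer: $10$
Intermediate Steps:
$F{\left(Q,W \right)} = 0$
$10 + 6 F{\left(5,-3 \right)} = 10 + 6 \cdot 0 = 10 + 0 = 10$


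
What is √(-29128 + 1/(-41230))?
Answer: I*√49515062992430/41230 ≈ 170.67*I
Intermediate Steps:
√(-29128 + 1/(-41230)) = √(-29128 - 1/41230) = √(-1200947441/41230) = I*√49515062992430/41230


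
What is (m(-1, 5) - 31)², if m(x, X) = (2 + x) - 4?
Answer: 1156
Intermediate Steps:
m(x, X) = -2 + x
(m(-1, 5) - 31)² = ((-2 - 1) - 31)² = (-3 - 31)² = (-34)² = 1156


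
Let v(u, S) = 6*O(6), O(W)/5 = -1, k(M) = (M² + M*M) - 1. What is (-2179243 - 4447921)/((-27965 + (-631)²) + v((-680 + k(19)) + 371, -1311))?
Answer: -3313582/185083 ≈ -17.903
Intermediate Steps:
k(M) = -1 + 2*M² (k(M) = (M² + M²) - 1 = 2*M² - 1 = -1 + 2*M²)
O(W) = -5 (O(W) = 5*(-1) = -5)
v(u, S) = -30 (v(u, S) = 6*(-5) = -30)
(-2179243 - 4447921)/((-27965 + (-631)²) + v((-680 + k(19)) + 371, -1311)) = (-2179243 - 4447921)/((-27965 + (-631)²) - 30) = -6627164/((-27965 + 398161) - 30) = -6627164/(370196 - 30) = -6627164/370166 = -6627164*1/370166 = -3313582/185083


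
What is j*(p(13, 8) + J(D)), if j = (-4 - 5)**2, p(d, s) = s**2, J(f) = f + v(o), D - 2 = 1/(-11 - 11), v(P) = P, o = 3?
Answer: 122877/22 ≈ 5585.3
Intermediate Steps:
D = 43/22 (D = 2 + 1/(-11 - 11) = 2 + 1/(-22) = 2 - 1/22 = 43/22 ≈ 1.9545)
J(f) = 3 + f (J(f) = f + 3 = 3 + f)
j = 81 (j = (-9)**2 = 81)
j*(p(13, 8) + J(D)) = 81*(8**2 + (3 + 43/22)) = 81*(64 + 109/22) = 81*(1517/22) = 122877/22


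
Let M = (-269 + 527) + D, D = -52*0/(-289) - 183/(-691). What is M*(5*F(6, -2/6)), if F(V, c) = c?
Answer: -297435/691 ≈ -430.44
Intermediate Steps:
D = 183/691 (D = 0*(-1/289) - 183*(-1/691) = 0 + 183/691 = 183/691 ≈ 0.26483)
M = 178461/691 (M = (-269 + 527) + 183/691 = 258 + 183/691 = 178461/691 ≈ 258.26)
M*(5*F(6, -2/6)) = 178461*(5*(-2/6))/691 = 178461*(5*(-2*⅙))/691 = 178461*(5*(-⅓))/691 = (178461/691)*(-5/3) = -297435/691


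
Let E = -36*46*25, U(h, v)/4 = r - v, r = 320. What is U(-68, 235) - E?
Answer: 41740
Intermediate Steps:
U(h, v) = 1280 - 4*v (U(h, v) = 4*(320 - v) = 1280 - 4*v)
E = -41400 (E = -1656*25 = -41400)
U(-68, 235) - E = (1280 - 4*235) - 1*(-41400) = (1280 - 940) + 41400 = 340 + 41400 = 41740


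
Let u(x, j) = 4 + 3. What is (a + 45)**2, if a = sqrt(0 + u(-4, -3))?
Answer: (45 + sqrt(7))**2 ≈ 2270.1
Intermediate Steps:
u(x, j) = 7
a = sqrt(7) (a = sqrt(0 + 7) = sqrt(7) ≈ 2.6458)
(a + 45)**2 = (sqrt(7) + 45)**2 = (45 + sqrt(7))**2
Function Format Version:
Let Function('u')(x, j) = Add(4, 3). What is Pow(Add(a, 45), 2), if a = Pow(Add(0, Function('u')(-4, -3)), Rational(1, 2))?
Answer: Pow(Add(45, Pow(7, Rational(1, 2))), 2) ≈ 2270.1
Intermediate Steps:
Function('u')(x, j) = 7
a = Pow(7, Rational(1, 2)) (a = Pow(Add(0, 7), Rational(1, 2)) = Pow(7, Rational(1, 2)) ≈ 2.6458)
Pow(Add(a, 45), 2) = Pow(Add(Pow(7, Rational(1, 2)), 45), 2) = Pow(Add(45, Pow(7, Rational(1, 2))), 2)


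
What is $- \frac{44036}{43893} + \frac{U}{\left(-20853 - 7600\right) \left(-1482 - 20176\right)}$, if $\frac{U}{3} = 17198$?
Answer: $- \frac{13567131551611}{13524203051541} \approx -1.0032$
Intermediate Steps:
$U = 51594$ ($U = 3 \cdot 17198 = 51594$)
$- \frac{44036}{43893} + \frac{U}{\left(-20853 - 7600\right) \left(-1482 - 20176\right)} = - \frac{44036}{43893} + \frac{51594}{\left(-20853 - 7600\right) \left(-1482 - 20176\right)} = \left(-44036\right) \frac{1}{43893} + \frac{51594}{\left(-28453\right) \left(-21658\right)} = - \frac{44036}{43893} + \frac{51594}{616235074} = - \frac{44036}{43893} + 51594 \cdot \frac{1}{616235074} = - \frac{44036}{43893} + \frac{25797}{308117537} = - \frac{13567131551611}{13524203051541}$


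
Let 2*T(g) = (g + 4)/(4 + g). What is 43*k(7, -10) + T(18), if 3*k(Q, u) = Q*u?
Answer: -6017/6 ≈ -1002.8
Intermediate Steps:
k(Q, u) = Q*u/3 (k(Q, u) = (Q*u)/3 = Q*u/3)
T(g) = ½ (T(g) = ((g + 4)/(4 + g))/2 = ((4 + g)/(4 + g))/2 = (½)*1 = ½)
43*k(7, -10) + T(18) = 43*((⅓)*7*(-10)) + ½ = 43*(-70/3) + ½ = -3010/3 + ½ = -6017/6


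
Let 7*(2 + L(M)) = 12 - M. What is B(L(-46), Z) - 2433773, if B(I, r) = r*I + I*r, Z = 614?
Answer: -16982379/7 ≈ -2.4261e+6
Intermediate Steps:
L(M) = -2/7 - M/7 (L(M) = -2 + (12 - M)/7 = -2 + (12/7 - M/7) = -2/7 - M/7)
B(I, r) = 2*I*r (B(I, r) = I*r + I*r = 2*I*r)
B(L(-46), Z) - 2433773 = 2*(-2/7 - ⅐*(-46))*614 - 2433773 = 2*(-2/7 + 46/7)*614 - 2433773 = 2*(44/7)*614 - 2433773 = 54032/7 - 2433773 = -16982379/7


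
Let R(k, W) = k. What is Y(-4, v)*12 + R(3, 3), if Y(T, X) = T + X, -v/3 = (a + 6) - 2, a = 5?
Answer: -369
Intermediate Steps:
v = -27 (v = -3*((5 + 6) - 2) = -3*(11 - 2) = -3*9 = -27)
Y(-4, v)*12 + R(3, 3) = (-4 - 27)*12 + 3 = -31*12 + 3 = -372 + 3 = -369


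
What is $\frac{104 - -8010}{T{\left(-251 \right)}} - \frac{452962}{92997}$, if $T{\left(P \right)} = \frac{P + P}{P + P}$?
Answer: $\frac{754124696}{92997} \approx 8109.1$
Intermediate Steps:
$T{\left(P \right)} = 1$ ($T{\left(P \right)} = \frac{2 P}{2 P} = 2 P \frac{1}{2 P} = 1$)
$\frac{104 - -8010}{T{\left(-251 \right)}} - \frac{452962}{92997} = \frac{104 - -8010}{1} - \frac{452962}{92997} = \left(104 + 8010\right) 1 - \frac{452962}{92997} = 8114 \cdot 1 - \frac{452962}{92997} = 8114 - \frac{452962}{92997} = \frac{754124696}{92997}$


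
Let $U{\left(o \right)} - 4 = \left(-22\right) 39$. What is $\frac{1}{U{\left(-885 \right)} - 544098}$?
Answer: $- \frac{1}{544952} \approx -1.835 \cdot 10^{-6}$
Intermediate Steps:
$U{\left(o \right)} = -854$ ($U{\left(o \right)} = 4 - 858 = -854$)
$\frac{1}{U{\left(-885 \right)} - 544098} = \frac{1}{-854 - 544098} = \frac{1}{-544952} = - \frac{1}{544952}$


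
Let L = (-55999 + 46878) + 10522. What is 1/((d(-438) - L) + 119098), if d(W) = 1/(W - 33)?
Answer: 471/55435286 ≈ 8.4964e-6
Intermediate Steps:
d(W) = 1/(-33 + W)
L = 1401 (L = -9121 + 10522 = 1401)
1/((d(-438) - L) + 119098) = 1/((1/(-33 - 438) - 1*1401) + 119098) = 1/((1/(-471) - 1401) + 119098) = 1/((-1/471 - 1401) + 119098) = 1/(-659872/471 + 119098) = 1/(55435286/471) = 471/55435286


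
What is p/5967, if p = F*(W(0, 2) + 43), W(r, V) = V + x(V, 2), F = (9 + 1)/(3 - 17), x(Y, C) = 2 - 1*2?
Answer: -25/4641 ≈ -0.0053868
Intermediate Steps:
x(Y, C) = 0 (x(Y, C) = 2 - 2 = 0)
F = -5/7 (F = 10/(-14) = 10*(-1/14) = -5/7 ≈ -0.71429)
W(r, V) = V (W(r, V) = V + 0 = V)
p = -225/7 (p = -5*(2 + 43)/7 = -5/7*45 = -225/7 ≈ -32.143)
p/5967 = -225/7/5967 = -225/7*1/5967 = -25/4641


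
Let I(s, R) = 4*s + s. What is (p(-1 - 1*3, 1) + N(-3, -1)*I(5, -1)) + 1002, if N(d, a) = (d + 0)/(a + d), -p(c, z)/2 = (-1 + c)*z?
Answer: 4123/4 ≈ 1030.8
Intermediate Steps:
I(s, R) = 5*s
p(c, z) = -2*z*(-1 + c) (p(c, z) = -2*(-1 + c)*z = -2*z*(-1 + c))
N(d, a) = d/(a + d)
(p(-1 - 1*3, 1) + N(-3, -1)*I(5, -1)) + 1002 = (2*1*(1 - (-1 - 1*3)) + (-3/(-1 - 3))*(5*5)) + 1002 = (2*1*(1 - (-1 - 3)) - 3/(-4)*25) + 1002 = (2*1*(1 - 1*(-4)) - 3*(-¼)*25) + 1002 = (2*1*(1 + 4) + (¾)*25) + 1002 = (2*1*5 + 75/4) + 1002 = (10 + 75/4) + 1002 = 115/4 + 1002 = 4123/4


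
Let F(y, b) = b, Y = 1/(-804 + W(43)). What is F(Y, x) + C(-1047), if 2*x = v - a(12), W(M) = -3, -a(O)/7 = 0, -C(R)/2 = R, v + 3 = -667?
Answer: 1759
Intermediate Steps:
v = -670 (v = -3 - 667 = -670)
C(R) = -2*R
a(O) = 0 (a(O) = -7*0 = 0)
x = -335 (x = (-670 - 1*0)/2 = (-670 + 0)/2 = (½)*(-670) = -335)
Y = -1/807 (Y = 1/(-804 - 3) = 1/(-807) = -1/807 ≈ -0.0012392)
F(Y, x) + C(-1047) = -335 - 2*(-1047) = -335 + 2094 = 1759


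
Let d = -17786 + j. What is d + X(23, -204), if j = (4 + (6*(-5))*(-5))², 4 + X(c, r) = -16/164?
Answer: 242962/41 ≈ 5925.9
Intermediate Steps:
X(c, r) = -168/41 (X(c, r) = -4 - 16/164 = -4 - 16*1/164 = -4 - 4/41 = -168/41)
j = 23716 (j = (4 - 30*(-5))² = (4 + 150)² = 154² = 23716)
d = 5930 (d = -17786 + 23716 = 5930)
d + X(23, -204) = 5930 - 168/41 = 242962/41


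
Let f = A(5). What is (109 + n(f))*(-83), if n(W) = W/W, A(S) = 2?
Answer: -9130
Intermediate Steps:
f = 2
n(W) = 1
(109 + n(f))*(-83) = (109 + 1)*(-83) = 110*(-83) = -9130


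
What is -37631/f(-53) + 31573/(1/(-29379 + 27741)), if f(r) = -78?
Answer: -4033855141/78 ≈ -5.1716e+7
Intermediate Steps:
-37631/f(-53) + 31573/(1/(-29379 + 27741)) = -37631/(-78) + 31573/(1/(-29379 + 27741)) = -37631*(-1/78) + 31573/(1/(-1638)) = 37631/78 + 31573/(-1/1638) = 37631/78 + 31573*(-1638) = 37631/78 - 51716574 = -4033855141/78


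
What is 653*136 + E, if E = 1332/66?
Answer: 977110/11 ≈ 88828.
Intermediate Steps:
E = 222/11 (E = 1332*(1/66) = 222/11 ≈ 20.182)
653*136 + E = 653*136 + 222/11 = 88808 + 222/11 = 977110/11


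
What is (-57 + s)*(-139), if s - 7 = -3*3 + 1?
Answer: 8062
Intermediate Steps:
s = -1 (s = 7 + (-3*3 + 1) = 7 + (-9 + 1) = 7 - 8 = -1)
(-57 + s)*(-139) = (-57 - 1)*(-139) = -58*(-139) = 8062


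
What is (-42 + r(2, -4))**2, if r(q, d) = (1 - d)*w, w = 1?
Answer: 1369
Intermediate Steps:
r(q, d) = 1 - d (r(q, d) = (1 - d)*1 = 1 - d)
(-42 + r(2, -4))**2 = (-42 + (1 - 1*(-4)))**2 = (-42 + (1 + 4))**2 = (-42 + 5)**2 = (-37)**2 = 1369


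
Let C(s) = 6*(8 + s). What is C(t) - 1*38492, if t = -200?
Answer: -39644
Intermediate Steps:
C(s) = 48 + 6*s
C(t) - 1*38492 = (48 + 6*(-200)) - 1*38492 = (48 - 1200) - 38492 = -1152 - 38492 = -39644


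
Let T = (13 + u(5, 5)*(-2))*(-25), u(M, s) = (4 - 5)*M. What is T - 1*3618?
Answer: -4193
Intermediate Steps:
u(M, s) = -M
T = -575 (T = (13 - 1*5*(-2))*(-25) = (13 - 5*(-2))*(-25) = (13 + 10)*(-25) = 23*(-25) = -575)
T - 1*3618 = -575 - 1*3618 = -575 - 3618 = -4193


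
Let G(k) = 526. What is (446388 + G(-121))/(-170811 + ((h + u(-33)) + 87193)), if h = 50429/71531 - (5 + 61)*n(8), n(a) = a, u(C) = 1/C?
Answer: -527475388011/99313487866 ≈ -5.3112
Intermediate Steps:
h = -37717939/71531 (h = 50429/71531 - (5 + 61)*8 = 50429*(1/71531) - 66*8 = 50429/71531 - 1*528 = 50429/71531 - 528 = -37717939/71531 ≈ -527.29)
(446388 + G(-121))/(-170811 + ((h + u(-33)) + 87193)) = (446388 + 526)/(-170811 + ((-37717939/71531 + 1/(-33)) + 87193)) = 446914/(-170811 + ((-37717939/71531 - 1/33) + 87193)) = 446914/(-170811 + (-1244763518/2360523 + 87193)) = 446914/(-170811 + 204576318421/2360523) = 446914/(-198626975732/2360523) = 446914*(-2360523/198626975732) = -527475388011/99313487866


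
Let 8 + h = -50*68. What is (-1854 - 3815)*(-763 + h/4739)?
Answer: 20517613285/4739 ≈ 4.3295e+6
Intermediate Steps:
h = -3408 (h = -8 - 50*68 = -8 - 3400 = -3408)
(-1854 - 3815)*(-763 + h/4739) = (-1854 - 3815)*(-763 - 3408/4739) = -5669*(-763 - 3408*1/4739) = -5669*(-763 - 3408/4739) = -5669*(-3619265/4739) = 20517613285/4739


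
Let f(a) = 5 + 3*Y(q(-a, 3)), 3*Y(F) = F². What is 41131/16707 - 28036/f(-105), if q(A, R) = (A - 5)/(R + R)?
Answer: -4110898673/42519315 ≈ -96.683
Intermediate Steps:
q(A, R) = (-5 + A)/(2*R) (q(A, R) = (-5 + A)/((2*R)) = (-5 + A)*(1/(2*R)) = (-5 + A)/(2*R))
Y(F) = F²/3
f(a) = 5 + (-⅚ - a/6)² (f(a) = 5 + 3*(((½)*(-5 - a)/3)²/3) = 5 + 3*(((½)*(⅓)*(-5 - a))²/3) = 5 + 3*((-⅚ - a/6)²/3) = 5 + (-⅚ - a/6)²)
41131/16707 - 28036/f(-105) = 41131/16707 - 28036/(5 + (5 - 105)²/36) = 41131*(1/16707) - 28036/(5 + (1/36)*(-100)²) = 41131/16707 - 28036/(5 + (1/36)*10000) = 41131/16707 - 28036/(5 + 2500/9) = 41131/16707 - 28036/2545/9 = 41131/16707 - 28036*9/2545 = 41131/16707 - 252324/2545 = -4110898673/42519315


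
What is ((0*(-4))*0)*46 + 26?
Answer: 26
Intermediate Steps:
((0*(-4))*0)*46 + 26 = (0*0)*46 + 26 = 0*46 + 26 = 0 + 26 = 26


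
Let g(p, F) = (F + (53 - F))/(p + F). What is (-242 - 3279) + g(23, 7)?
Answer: -105577/30 ≈ -3519.2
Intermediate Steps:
g(p, F) = 53/(F + p)
(-242 - 3279) + g(23, 7) = (-242 - 3279) + 53/(7 + 23) = -3521 + 53/30 = -105577/30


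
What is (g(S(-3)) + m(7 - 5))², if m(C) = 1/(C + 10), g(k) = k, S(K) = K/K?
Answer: 169/144 ≈ 1.1736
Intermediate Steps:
S(K) = 1
m(C) = 1/(10 + C)
(g(S(-3)) + m(7 - 5))² = (1 + 1/(10 + (7 - 5)))² = (1 + 1/(10 + 2))² = (1 + 1/12)² = (13/12)² = 169/144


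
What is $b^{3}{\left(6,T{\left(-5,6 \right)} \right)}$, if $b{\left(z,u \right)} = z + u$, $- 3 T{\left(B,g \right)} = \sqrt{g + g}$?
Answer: $240 - \frac{656 \sqrt{3}}{9} \approx 113.75$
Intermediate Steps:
$T{\left(B,g \right)} = - \frac{\sqrt{2} \sqrt{g}}{3}$ ($T{\left(B,g \right)} = - \frac{\sqrt{g + g}}{3} = - \frac{\sqrt{2 g}}{3} = - \frac{\sqrt{2} \sqrt{g}}{3}$)
$b{\left(z,u \right)} = u + z$
$b^{3}{\left(6,T{\left(-5,6 \right)} \right)} = \left(- \frac{\sqrt{2} \sqrt{6}}{3} + 6\right)^{3} = \left(- \frac{2 \sqrt{3}}{3} + 6\right)^{3} = \left(6 - \frac{2 \sqrt{3}}{3}\right)^{3}$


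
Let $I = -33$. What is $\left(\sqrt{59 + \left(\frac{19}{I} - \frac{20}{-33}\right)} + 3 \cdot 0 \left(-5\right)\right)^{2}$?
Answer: $\frac{1948}{33} \approx 59.03$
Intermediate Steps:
$\left(\sqrt{59 + \left(\frac{19}{I} - \frac{20}{-33}\right)} + 3 \cdot 0 \left(-5\right)\right)^{2} = \left(\sqrt{59 + \left(\frac{19}{-33} - \frac{20}{-33}\right)} + 3 \cdot 0 \left(-5\right)\right)^{2} = \left(\sqrt{59 + \left(19 \left(- \frac{1}{33}\right) - - \frac{20}{33}\right)} + 0 \left(-5\right)\right)^{2} = \left(\sqrt{59 + \left(- \frac{19}{33} + \frac{20}{33}\right)} + 0\right)^{2} = \left(\sqrt{59 + \frac{1}{33}} + 0\right)^{2} = \left(\sqrt{\frac{1948}{33}} + 0\right)^{2} = \left(\frac{2 \sqrt{16071}}{33} + 0\right)^{2} = \left(\frac{2 \sqrt{16071}}{33}\right)^{2} = \frac{1948}{33}$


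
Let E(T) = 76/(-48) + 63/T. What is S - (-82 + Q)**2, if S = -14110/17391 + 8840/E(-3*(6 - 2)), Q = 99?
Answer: -66415477/41943 ≈ -1583.5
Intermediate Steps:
E(T) = -19/12 + 63/T (E(T) = 76*(-1/48) + 63/T = -19/12 + 63/T)
S = -54293950/41943 (S = -14110/17391 + 8840/(-19/12 + 63/((-3*(6 - 2)))) = -14110*1/17391 + 8840/(-19/12 + 63/((-3*4))) = -830/1023 + 8840/(-19/12 + 63/(-12)) = -830/1023 + 8840/(-19/12 + 63*(-1/12)) = -830/1023 + 8840/(-19/12 - 21/4) = -830/1023 + 8840/(-41/6) = -830/1023 + 8840*(-6/41) = -830/1023 - 53040/41 = -54293950/41943 ≈ -1294.5)
S - (-82 + Q)**2 = -54293950/41943 - (-82 + 99)**2 = -54293950/41943 - 1*17**2 = -54293950/41943 - 1*289 = -54293950/41943 - 289 = -66415477/41943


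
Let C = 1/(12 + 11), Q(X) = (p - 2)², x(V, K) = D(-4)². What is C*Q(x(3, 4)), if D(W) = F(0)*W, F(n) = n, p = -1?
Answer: 9/23 ≈ 0.39130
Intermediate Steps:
D(W) = 0 (D(W) = 0*W = 0)
x(V, K) = 0 (x(V, K) = 0² = 0)
Q(X) = 9 (Q(X) = (-1 - 2)² = (-3)² = 9)
C = 1/23 ≈ 0.043478
C*Q(x(3, 4)) = (1/23)*9 = 9/23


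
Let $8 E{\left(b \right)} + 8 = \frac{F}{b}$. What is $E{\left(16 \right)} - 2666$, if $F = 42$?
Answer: $- \frac{170667}{64} \approx -2666.7$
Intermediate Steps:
$E{\left(b \right)} = -1 + \frac{21}{4 b}$ ($E{\left(b \right)} = -1 + \frac{42 \frac{1}{b}}{8} = -1 + \frac{21}{4 b}$)
$E{\left(16 \right)} - 2666 = \frac{\frac{21}{4} - 16}{16} - 2666 = \frac{1}{16} \left(- \frac{43}{4}\right) - 2666 = - \frac{43}{64} - 2666 = - \frac{170667}{64}$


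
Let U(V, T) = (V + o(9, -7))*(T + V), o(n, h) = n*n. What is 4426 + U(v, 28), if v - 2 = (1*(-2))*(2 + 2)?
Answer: 6076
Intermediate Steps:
o(n, h) = n²
v = -6 (v = 2 + (1*(-2))*(2 + 2) = 2 - 2*4 = 2 - 8 = -6)
U(V, T) = (81 + V)*(T + V) (U(V, T) = (V + 9²)*(T + V) = (V + 81)*(T + V) = (81 + V)*(T + V))
4426 + U(v, 28) = 4426 + ((-6)² + 81*28 + 81*(-6) + 28*(-6)) = 4426 + (36 + 2268 - 486 - 168) = 4426 + 1650 = 6076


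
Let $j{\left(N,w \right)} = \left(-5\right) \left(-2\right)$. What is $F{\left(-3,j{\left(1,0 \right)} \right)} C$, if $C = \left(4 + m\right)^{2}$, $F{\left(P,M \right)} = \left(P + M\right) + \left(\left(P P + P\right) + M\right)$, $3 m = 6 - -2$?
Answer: $\frac{9200}{9} \approx 1022.2$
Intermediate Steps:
$m = \frac{8}{3}$ ($m = \frac{6 - -2}{3} = \frac{6 + 2}{3} = \frac{1}{3} \cdot 8 = \frac{8}{3} \approx 2.6667$)
$j{\left(N,w \right)} = 10$
$F{\left(P,M \right)} = P^{2} + 2 M + 2 P$ ($F{\left(P,M \right)} = \left(M + P\right) + \left(\left(P^{2} + P\right) + M\right) = \left(M + P\right) + \left(\left(P + P^{2}\right) + M\right) = \left(M + P\right) + \left(M + P + P^{2}\right) = P^{2} + 2 M + 2 P$)
$C = \frac{400}{9}$ ($C = \left(4 + \frac{8}{3}\right)^{2} = \left(\frac{20}{3}\right)^{2} = \frac{400}{9} \approx 44.444$)
$F{\left(-3,j{\left(1,0 \right)} \right)} C = \left(\left(-3\right)^{2} + 2 \cdot 10 + 2 \left(-3\right)\right) \frac{400}{9} = \left(9 + 20 - 6\right) \frac{400}{9} = 23 \cdot \frac{400}{9} = \frac{9200}{9}$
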